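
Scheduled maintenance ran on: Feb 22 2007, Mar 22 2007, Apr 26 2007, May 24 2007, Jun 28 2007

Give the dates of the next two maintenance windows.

Jul 26 2007, Aug 23 2007

All dates are Thursdays, 28, 35, 28, 35 days apart.
Specifically, the 4th Thursday of each month.
4th Thursday of July 2007: Jul 26 2007.
August 2007 — 4th Thursday is Aug 23 2007.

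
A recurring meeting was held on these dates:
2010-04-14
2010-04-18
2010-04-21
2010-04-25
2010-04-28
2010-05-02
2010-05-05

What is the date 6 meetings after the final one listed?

Every event lands on a Wednesday or Sunday (gaps cycle 4, 3, 4, 3, 4, 3).
So the schedule is: every Wednesday and Sunday.
Next Sunday: 2010-05-09.
Next Wednesday: 2010-05-12.
Next Sunday: 2010-05-16.
Next Wednesday: 2010-05-19.
Next Sunday: 2010-05-23.
The following Wednesday is 2010-05-26.

2010-05-26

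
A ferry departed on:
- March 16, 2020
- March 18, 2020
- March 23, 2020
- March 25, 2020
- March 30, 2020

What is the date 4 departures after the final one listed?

April 13, 2020

The gap pattern 2, 5, 2, 5 repeats every 2 events.
These are the Mondays and Wednesdays of each week.
Next Wednesday: April 1, 2020.
The following Monday is April 6, 2020.
The following Wednesday is April 8, 2020.
Next Monday: April 13, 2020.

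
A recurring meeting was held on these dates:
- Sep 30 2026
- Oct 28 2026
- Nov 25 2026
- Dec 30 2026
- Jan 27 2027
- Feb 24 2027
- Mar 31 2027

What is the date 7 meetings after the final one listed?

These are Wednesdays with 28, 28, 35, 28, 28, 35-day gaps.
Each is the final Wednesday of its month — Sep 30 2026 is past the 28th, so '4th Wednesday' doesn't fit.
Last Wednesday of April 2027: Apr 28 2027.
Last Wednesday of May 2027: May 26 2027.
Last Wednesday of June 2027: Jun 30 2027.
Last Wednesday of July 2027: Jul 28 2027.
August 2027 ends with Wednesday Aug 25 2027.
Last Wednesday of September 2027: Sep 29 2027.
October 2027 ends with Wednesday Oct 27 2027.

Oct 27 2027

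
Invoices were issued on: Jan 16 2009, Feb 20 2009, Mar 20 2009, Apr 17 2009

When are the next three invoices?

All dates are Fridays, 35, 28, 28 days apart.
Specifically, the 3rd Friday of each month.
3rd Friday of May 2009: May 15 2009.
3rd Friday of June 2009: Jun 19 2009.
3rd Friday of July 2009: Jul 17 2009.

May 15 2009, Jun 19 2009, Jul 17 2009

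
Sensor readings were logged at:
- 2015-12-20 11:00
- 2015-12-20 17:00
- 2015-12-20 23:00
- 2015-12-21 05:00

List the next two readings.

Spacing: 6, 6, 6 h — constant 6 h.
2015-12-21 05:00 + 6 h = 2015-12-21 11:00.
2015-12-21 11:00 + 6 h = 2015-12-21 17:00.

2015-12-21 11:00, 2015-12-21 17:00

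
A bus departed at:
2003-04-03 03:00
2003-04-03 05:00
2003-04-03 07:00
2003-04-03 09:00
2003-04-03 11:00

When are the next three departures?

2003-04-03 13:00, 2003-04-03 15:00, 2003-04-03 17:00

Gaps: 2, 2, 2, 2 hours — each event is 2 hours after the previous one.
2003-04-03 11:00 + 2 h = 2003-04-03 13:00.
2003-04-03 13:00 + 2 h = 2003-04-03 15:00.
2003-04-03 15:00 + 2 h = 2003-04-03 17:00.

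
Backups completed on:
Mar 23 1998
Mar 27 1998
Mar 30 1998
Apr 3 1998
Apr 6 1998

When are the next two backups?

Apr 10 1998, Apr 13 1998

Every event lands on a Monday or Friday (gaps cycle 4, 3, 4, 3).
So the schedule is: every Monday and Friday.
The following Friday is Apr 10 1998.
The following Monday is Apr 13 1998.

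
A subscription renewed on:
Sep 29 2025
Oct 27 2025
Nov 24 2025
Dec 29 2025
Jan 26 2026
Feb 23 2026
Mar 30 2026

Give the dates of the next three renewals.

All Mondays; the gaps (28, 28, 35, 28, 28, 35) vary with month length.
This is the last Monday of each month.
April 2026 ends with Monday Apr 27 2026.
May 2026 ends with Monday May 25 2026.
Last Monday of June 2026: Jun 29 2026.

Apr 27 2026, May 25 2026, Jun 29 2026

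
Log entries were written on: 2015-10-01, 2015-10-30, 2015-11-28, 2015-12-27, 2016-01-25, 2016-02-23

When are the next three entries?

2016-03-23, 2016-04-21, 2016-05-20

Every event comes 29 days after the last (29, 29, 29, 29, 29).
2016-02-23 + 29 days = 2016-03-23.
2016-03-23 + 29 days = 2016-04-21.
2016-04-21 + 29 days = 2016-05-20.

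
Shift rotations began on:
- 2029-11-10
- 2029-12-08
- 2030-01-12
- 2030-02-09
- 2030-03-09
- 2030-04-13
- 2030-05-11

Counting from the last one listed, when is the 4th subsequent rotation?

All dates are Saturdays, 28, 35, 28, 28, 35, 28 days apart.
Specifically, the 2nd Saturday of each month.
2nd Saturday of June 2030: 2030-06-08.
2nd Saturday of July 2030: 2030-07-13.
2nd Saturday of August 2030: 2030-08-10.
September 2030 — 2nd Saturday is 2030-09-14.

2030-09-14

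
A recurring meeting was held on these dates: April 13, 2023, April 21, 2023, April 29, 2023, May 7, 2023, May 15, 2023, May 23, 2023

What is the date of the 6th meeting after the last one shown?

July 10, 2023

The spacing is 8, 8, 8, 8, 8 days — always 8 days.
May 23, 2023 + 8 days = May 31, 2023.
May 31, 2023 + 8 days = June 8, 2023.
June 8, 2023 + 8 days = June 16, 2023.
June 16, 2023 + 8 days = June 24, 2023.
June 24, 2023 + 8 days = July 2, 2023.
July 2, 2023 + 8 days = July 10, 2023.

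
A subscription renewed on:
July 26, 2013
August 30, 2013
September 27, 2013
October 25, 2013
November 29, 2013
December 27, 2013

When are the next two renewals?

Every date is a Friday; gaps 35, 28, 28, 35, 28 days.
Each is the last Friday of its month (at least one falls on the 29th or later, ruling out '4th Friday').
Last Friday of January 2014: January 31, 2014.
Last Friday of February 2014: February 28, 2014.

January 31, 2014; February 28, 2014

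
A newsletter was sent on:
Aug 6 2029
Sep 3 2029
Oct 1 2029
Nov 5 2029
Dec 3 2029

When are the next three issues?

Jan 7 2030, Feb 4 2030, Mar 4 2030

Gaps: 28, 28, 35, 28 days — a mix of 28 and 35. Every date is a Monday.
Each is the 1st Monday of its month.
January 2030 — 1st Monday is Jan 7 2030.
February 2030 — 1st Monday is Feb 4 2030.
March 2030 — 1st Monday is Mar 4 2030.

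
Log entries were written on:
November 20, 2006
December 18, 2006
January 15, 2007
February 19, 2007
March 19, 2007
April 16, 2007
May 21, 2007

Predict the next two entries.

These are Mondays at 28- or 35-day spacing (28, 28, 35, 28, 28, 35).
The pattern: 3rd Monday of the month.
June 2007 — 3rd Monday is June 18, 2007.
3rd Monday of July 2007: July 16, 2007.

June 18, 2007; July 16, 2007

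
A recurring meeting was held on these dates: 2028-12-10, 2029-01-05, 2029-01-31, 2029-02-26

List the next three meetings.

2029-03-24, 2029-04-19, 2029-05-15

The spacing is 26, 26, 26 days — always 26 days.
2029-02-26 + 26 days = 2029-03-24.
2029-03-24 + 26 days = 2029-04-19.
2029-04-19 + 26 days = 2029-05-15.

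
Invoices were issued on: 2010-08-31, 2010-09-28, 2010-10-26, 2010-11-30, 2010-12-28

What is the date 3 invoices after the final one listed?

Every date is a Tuesday; gaps 28, 28, 35, 28 days.
Each is the last Tuesday of its month (at least one falls on the 29th or later, ruling out '4th Tuesday').
Last Tuesday of January 2011: 2011-01-25.
Last Tuesday of February 2011: 2011-02-22.
March 2011 ends with Tuesday 2011-03-29.

2011-03-29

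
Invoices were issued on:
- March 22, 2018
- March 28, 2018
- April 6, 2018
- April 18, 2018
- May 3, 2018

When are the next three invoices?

May 21, 2018; June 11, 2018; July 5, 2018

The spacing grows by 3 each time: 6, 9, 12, 15 days.
Next gap: 18 days. May 3, 2018 + 18 days = May 21, 2018.
Next gap: 21 days. May 21, 2018 + 21 days = June 11, 2018.
Next gap: 24 days. June 11, 2018 + 24 days = July 5, 2018.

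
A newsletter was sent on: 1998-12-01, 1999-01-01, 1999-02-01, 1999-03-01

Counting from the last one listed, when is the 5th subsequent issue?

1999-08-01

Gaps: 31, 31, 28 days — not constant. Every event is on the 1st of the month.
Pattern: the 1st of each month.
April 1999: 1999-04-01.
May 1999: 1999-05-01.
June 1999: 1999-06-01.
Next: July 1999 → 1999-07-01.
Next: August 1999 → 1999-08-01.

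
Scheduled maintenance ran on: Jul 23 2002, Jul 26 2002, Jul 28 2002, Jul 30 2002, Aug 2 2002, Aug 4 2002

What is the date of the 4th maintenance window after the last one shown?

The gap pattern 3, 2, 2, 3, 2 repeats every 3 events.
These are the Tuesdays, Fridays and Sundays of each week.
The following Tuesday is Aug 6 2002.
Next Friday: Aug 9 2002.
Next Sunday: Aug 11 2002.
Next Tuesday: Aug 13 2002.

Aug 13 2002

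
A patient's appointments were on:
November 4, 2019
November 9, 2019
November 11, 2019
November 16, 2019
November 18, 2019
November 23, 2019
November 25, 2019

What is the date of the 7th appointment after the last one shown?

December 21, 2019

Every event lands on a Monday or Saturday (gaps cycle 5, 2, 5, 2, 5, 2).
So the schedule is: every Monday and Saturday.
Next Saturday: November 30, 2019.
Next Monday: December 2, 2019.
Next Saturday: December 7, 2019.
Next Monday: December 9, 2019.
The following Saturday is December 14, 2019.
The following Monday is December 16, 2019.
Next Saturday: December 21, 2019.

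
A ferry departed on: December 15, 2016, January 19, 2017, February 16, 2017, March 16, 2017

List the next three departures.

Gaps: 35, 28, 28 days — a mix of 28 and 35. Every date is a Thursday.
Each is the 3rd Thursday of its month.
April 2017 — 3rd Thursday is April 20, 2017.
May 2017 — 3rd Thursday is May 18, 2017.
June 2017 — 3rd Thursday is June 15, 2017.

April 20, 2017; May 18, 2017; June 15, 2017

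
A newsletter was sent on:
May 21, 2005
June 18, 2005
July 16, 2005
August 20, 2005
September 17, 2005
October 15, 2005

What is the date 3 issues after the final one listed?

These are Saturdays at 28- or 35-day spacing (28, 28, 35, 28, 28).
The pattern: 3rd Saturday of the month.
November 2005 — 3rd Saturday is November 19, 2005.
December 2005 — 3rd Saturday is December 17, 2005.
3rd Saturday of January 2006: January 21, 2006.

January 21, 2006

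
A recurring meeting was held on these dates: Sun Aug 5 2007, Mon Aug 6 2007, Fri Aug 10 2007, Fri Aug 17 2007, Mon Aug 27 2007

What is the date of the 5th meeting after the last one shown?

Fri Nov 30 2007

Gaps: 1, 4, 7, 10 days — each gap is 3 larger than the previous one.
Next gap: 13 days. Mon Aug 27 2007 + 13 days = Sun Sep 9 2007.
Next gap: 16 days. Sun Sep 9 2007 + 16 days = Tue Sep 25 2007.
Next gap: 19 days. Tue Sep 25 2007 + 19 days = Sun Oct 14 2007.
Next gap: 22 days. Sun Oct 14 2007 + 22 days = Mon Nov 5 2007.
Next gap: 25 days. Mon Nov 5 2007 + 25 days = Fri Nov 30 2007.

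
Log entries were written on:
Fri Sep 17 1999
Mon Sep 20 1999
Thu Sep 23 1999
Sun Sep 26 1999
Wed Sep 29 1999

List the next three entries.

Gaps between consecutive events: 3, 3, 3, 3 days — a constant 3-day interval.
Wed Sep 29 1999 + 3 days = Sat Oct 2 1999.
Sat Oct 2 1999 + 3 days = Tue Oct 5 1999.
Tue Oct 5 1999 + 3 days = Fri Oct 8 1999.

Sat Oct 2 1999, Tue Oct 5 1999, Fri Oct 8 1999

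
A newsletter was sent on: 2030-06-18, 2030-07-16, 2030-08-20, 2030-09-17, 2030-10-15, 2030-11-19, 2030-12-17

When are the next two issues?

These are Tuesdays at 28- or 35-day spacing (28, 35, 28, 28, 35, 28).
The pattern: 3rd Tuesday of the month.
January 2031 — 3rd Tuesday is 2031-01-21.
February 2031 — 3rd Tuesday is 2031-02-18.

2031-01-21, 2031-02-18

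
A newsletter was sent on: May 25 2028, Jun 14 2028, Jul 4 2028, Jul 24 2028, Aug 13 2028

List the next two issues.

Gaps between consecutive events: 20, 20, 20, 20 days — a constant 20-day interval.
Aug 13 2028 + 20 days = Sep 2 2028.
Sep 2 2028 + 20 days = Sep 22 2028.

Sep 2 2028, Sep 22 2028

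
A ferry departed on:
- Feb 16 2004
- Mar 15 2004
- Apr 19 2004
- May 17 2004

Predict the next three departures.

Jun 21 2004, Jul 19 2004, Aug 16 2004

All dates are Mondays, 28, 35, 28 days apart.
Specifically, the 3rd Monday of each month.
3rd Monday of June 2004: Jun 21 2004.
July 2004 — 3rd Monday is Jul 19 2004.
August 2004 — 3rd Monday is Aug 16 2004.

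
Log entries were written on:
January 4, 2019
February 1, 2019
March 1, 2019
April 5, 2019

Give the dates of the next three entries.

May 3, 2019; June 7, 2019; July 5, 2019

These are Fridays at 28- or 35-day spacing (28, 28, 35).
The pattern: 1st Friday of the month.
May 2019 — 1st Friday is May 3, 2019.
June 2019 — 1st Friday is June 7, 2019.
1st Friday of July 2019: July 5, 2019.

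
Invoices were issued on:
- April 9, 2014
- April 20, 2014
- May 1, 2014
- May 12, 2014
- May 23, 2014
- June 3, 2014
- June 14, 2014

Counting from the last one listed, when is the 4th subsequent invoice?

July 28, 2014

The spacing is 11, 11, 11, 11, 11, 11 days — always 11 days.
June 14, 2014 + 11 days = June 25, 2014.
June 25, 2014 + 11 days = July 6, 2014.
July 6, 2014 + 11 days = July 17, 2014.
July 17, 2014 + 11 days = July 28, 2014.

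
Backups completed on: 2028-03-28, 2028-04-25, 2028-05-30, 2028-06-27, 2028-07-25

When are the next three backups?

All Tuesdays; the gaps (28, 35, 28, 28) vary with month length.
This is the last Tuesday of each month.
Last Tuesday of August 2028: 2028-08-29.
September 2028 ends with Tuesday 2028-09-26.
October 2028 ends with Tuesday 2028-10-31.

2028-08-29, 2028-09-26, 2028-10-31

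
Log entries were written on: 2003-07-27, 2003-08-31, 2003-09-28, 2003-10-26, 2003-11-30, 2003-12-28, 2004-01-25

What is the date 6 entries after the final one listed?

2004-07-25

All Sundays; the gaps (35, 28, 28, 35, 28, 28) vary with month length.
This is the last Sunday of each month.
Last Sunday of February 2004: 2004-02-29.
March 2004 ends with Sunday 2004-03-28.
April 2004 ends with Sunday 2004-04-25.
May 2004 ends with Sunday 2004-05-30.
June 2004 ends with Sunday 2004-06-27.
July 2004 ends with Sunday 2004-07-25.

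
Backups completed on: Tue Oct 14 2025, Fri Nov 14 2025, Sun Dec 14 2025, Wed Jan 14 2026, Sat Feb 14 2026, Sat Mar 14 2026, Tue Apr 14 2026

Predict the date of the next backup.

Thu May 14 2026

Each date is the 14th; the gaps (31, 30, 31, 31, 28, 31) track the month lengths.
The rule is the 14th of each month.
May 2026: Thu May 14 2026.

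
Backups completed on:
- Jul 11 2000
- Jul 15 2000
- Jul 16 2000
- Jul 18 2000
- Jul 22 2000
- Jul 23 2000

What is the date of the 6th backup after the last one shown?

The gap pattern 4, 1, 2, 4, 1 repeats every 3 events.
These are the Tuesdays, Saturdays and Sundays of each week.
The following Tuesday is Jul 25 2000.
Next Saturday: Jul 29 2000.
Next Sunday: Jul 30 2000.
Next Tuesday: Aug 1 2000.
The following Saturday is Aug 5 2000.
The following Sunday is Aug 6 2000.

Aug 6 2000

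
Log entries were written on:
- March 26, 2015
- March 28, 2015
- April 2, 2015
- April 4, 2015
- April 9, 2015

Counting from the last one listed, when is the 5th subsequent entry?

Every event lands on a Thursday or Saturday (gaps cycle 2, 5, 2, 5).
So the schedule is: every Thursday and Saturday.
Next Saturday: April 11, 2015.
Next Thursday: April 16, 2015.
The following Saturday is April 18, 2015.
The following Thursday is April 23, 2015.
Next Saturday: April 25, 2015.

April 25, 2015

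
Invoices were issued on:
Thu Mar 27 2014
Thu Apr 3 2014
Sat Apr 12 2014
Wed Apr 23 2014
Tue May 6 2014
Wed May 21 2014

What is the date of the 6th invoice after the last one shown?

Tue Sep 30 2014

The spacing grows by 2 each time: 7, 9, 11, 13, 15 days.
Next gap: 17 days. Wed May 21 2014 + 17 days = Sat Jun 7 2014.
Next gap: 19 days. Sat Jun 7 2014 + 19 days = Thu Jun 26 2014.
Next gap: 21 days. Thu Jun 26 2014 + 21 days = Thu Jul 17 2014.
Next gap: 23 days. Thu Jul 17 2014 + 23 days = Sat Aug 9 2014.
Next gap: 25 days. Sat Aug 9 2014 + 25 days = Wed Sep 3 2014.
Next gap: 27 days. Wed Sep 3 2014 + 27 days = Tue Sep 30 2014.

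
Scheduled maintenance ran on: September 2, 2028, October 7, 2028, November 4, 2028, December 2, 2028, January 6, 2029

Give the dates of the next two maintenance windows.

All dates are Saturdays, 35, 28, 28, 35 days apart.
Specifically, the 1st Saturday of each month.
1st Saturday of February 2029: February 3, 2029.
1st Saturday of March 2029: March 3, 2029.

February 3, 2029; March 3, 2029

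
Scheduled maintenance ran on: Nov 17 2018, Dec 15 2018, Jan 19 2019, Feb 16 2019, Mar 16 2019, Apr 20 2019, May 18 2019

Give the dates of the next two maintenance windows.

Jun 15 2019, Jul 20 2019

These are Saturdays at 28- or 35-day spacing (28, 35, 28, 28, 35, 28).
The pattern: 3rd Saturday of the month.
June 2019 — 3rd Saturday is Jun 15 2019.
July 2019 — 3rd Saturday is Jul 20 2019.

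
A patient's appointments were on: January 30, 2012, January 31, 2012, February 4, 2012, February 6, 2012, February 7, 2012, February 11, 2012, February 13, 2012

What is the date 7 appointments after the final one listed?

The gap pattern 1, 4, 2, 1, 4, 2 repeats every 3 events.
These are the Mondays, Tuesdays and Saturdays of each week.
The following Tuesday is February 14, 2012.
The following Saturday is February 18, 2012.
Next Monday: February 20, 2012.
The following Tuesday is February 21, 2012.
Next Saturday: February 25, 2012.
The following Monday is February 27, 2012.
The following Tuesday is February 28, 2012.

February 28, 2012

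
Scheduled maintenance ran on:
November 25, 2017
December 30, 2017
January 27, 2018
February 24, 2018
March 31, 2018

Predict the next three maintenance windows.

Every date is a Saturday; gaps 35, 28, 28, 35 days.
Each is the last Saturday of its month (at least one falls on the 29th or later, ruling out '4th Saturday').
Last Saturday of April 2018: April 28, 2018.
Last Saturday of May 2018: May 26, 2018.
Last Saturday of June 2018: June 30, 2018.

April 28, 2018; May 26, 2018; June 30, 2018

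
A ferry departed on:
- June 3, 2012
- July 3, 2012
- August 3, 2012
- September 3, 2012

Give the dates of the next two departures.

The day-of-month is always 3 (30, 31, 31 days between events).
So this recurs on the 3rd of each month.
October 2012: October 3, 2012.
November 2012: November 3, 2012.

October 3, 2012; November 3, 2012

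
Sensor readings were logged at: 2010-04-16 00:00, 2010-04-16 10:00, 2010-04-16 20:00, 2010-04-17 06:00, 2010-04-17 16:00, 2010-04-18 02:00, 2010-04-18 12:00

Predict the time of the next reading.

Spacing: 10, 10, 10, 10, 10, 10 h — constant 10 h.
2010-04-18 12:00 + 10 h = 2010-04-18 22:00.

2010-04-18 22:00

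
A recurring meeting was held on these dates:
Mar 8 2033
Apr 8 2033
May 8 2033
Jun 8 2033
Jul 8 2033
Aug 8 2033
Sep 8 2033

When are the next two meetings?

Oct 8 2033, Nov 8 2033

The day-of-month is always 8 (31, 30, 31, 30, 31, 31 days between events).
So this recurs on the 8th of each month.
October 2033: Oct 8 2033.
Next: November 2033 → Nov 8 2033.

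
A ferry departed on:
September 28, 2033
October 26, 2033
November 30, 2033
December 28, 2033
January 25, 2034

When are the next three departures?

February 22, 2034; March 29, 2034; April 26, 2034

These are Wednesdays with 28, 35, 28, 28-day gaps.
Each is the final Wednesday of its month — November 30, 2033 is past the 28th, so '4th Wednesday' doesn't fit.
February 2034 ends with Wednesday February 22, 2034.
March 2034 ends with Wednesday March 29, 2034.
Last Wednesday of April 2034: April 26, 2034.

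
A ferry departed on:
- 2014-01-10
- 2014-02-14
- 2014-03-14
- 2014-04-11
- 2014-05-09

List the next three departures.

2014-06-13, 2014-07-11, 2014-08-08

These are Fridays at 28- or 35-day spacing (35, 28, 28, 28).
The pattern: 2nd Friday of the month.
June 2014 — 2nd Friday is 2014-06-13.
2nd Friday of July 2014: 2014-07-11.
2nd Friday of August 2014: 2014-08-08.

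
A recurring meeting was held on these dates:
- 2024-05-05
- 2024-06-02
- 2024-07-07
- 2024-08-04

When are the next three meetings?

These are Sundays at 28- or 35-day spacing (28, 35, 28).
The pattern: 1st Sunday of the month.
September 2024 — 1st Sunday is 2024-09-01.
October 2024 — 1st Sunday is 2024-10-06.
November 2024 — 1st Sunday is 2024-11-03.

2024-09-01, 2024-10-06, 2024-11-03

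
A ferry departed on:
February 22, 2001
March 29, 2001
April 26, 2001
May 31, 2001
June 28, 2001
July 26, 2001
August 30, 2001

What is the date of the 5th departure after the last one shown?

January 31, 2002

All Thursdays; the gaps (35, 28, 35, 28, 28, 35) vary with month length.
This is the last Thursday of each month.
September 2001 ends with Thursday September 27, 2001.
Last Thursday of October 2001: October 25, 2001.
Last Thursday of November 2001: November 29, 2001.
December 2001 ends with Thursday December 27, 2001.
Last Thursday of January 2002: January 31, 2002.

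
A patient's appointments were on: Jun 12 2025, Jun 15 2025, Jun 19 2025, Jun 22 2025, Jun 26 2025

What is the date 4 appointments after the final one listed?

Every event lands on a Thursday or Sunday (gaps cycle 3, 4, 3, 4).
So the schedule is: every Thursday and Sunday.
Next Sunday: Jun 29 2025.
The following Thursday is Jul 3 2025.
The following Sunday is Jul 6 2025.
The following Thursday is Jul 10 2025.

Jul 10 2025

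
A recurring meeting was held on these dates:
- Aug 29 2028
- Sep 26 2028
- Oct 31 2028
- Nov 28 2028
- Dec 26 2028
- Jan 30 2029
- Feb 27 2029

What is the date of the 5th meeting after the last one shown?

Every date is a Tuesday; gaps 28, 35, 28, 28, 35, 28 days.
Each is the last Tuesday of its month (at least one falls on the 29th or later, ruling out '4th Tuesday').
Last Tuesday of March 2029: Mar 27 2029.
April 2029 ends with Tuesday Apr 24 2029.
May 2029 ends with Tuesday May 29 2029.
June 2029 ends with Tuesday Jun 26 2029.
July 2029 ends with Tuesday Jul 31 2029.

Jul 31 2029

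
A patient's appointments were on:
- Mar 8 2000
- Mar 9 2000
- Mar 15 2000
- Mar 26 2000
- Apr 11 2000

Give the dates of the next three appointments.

The spacing grows by 5 each time: 1, 6, 11, 16 days.
Next gap: 21 days. Apr 11 2000 + 21 days = May 2 2000.
Next gap: 26 days. May 2 2000 + 26 days = May 28 2000.
Next gap: 31 days. May 28 2000 + 31 days = Jun 28 2000.

May 2 2000, May 28 2000, Jun 28 2000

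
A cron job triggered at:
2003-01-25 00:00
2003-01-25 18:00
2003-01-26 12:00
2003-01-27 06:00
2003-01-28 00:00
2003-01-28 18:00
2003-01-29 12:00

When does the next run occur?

Gaps: 18, 18, 18, 18, 18, 18 hours — each event is 18 hours after the previous one.
2003-01-29 12:00 + 18 h = 2003-01-30 06:00.

2003-01-30 06:00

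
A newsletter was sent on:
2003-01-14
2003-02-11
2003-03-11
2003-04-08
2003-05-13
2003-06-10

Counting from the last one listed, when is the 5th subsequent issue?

These are Tuesdays at 28- or 35-day spacing (28, 28, 28, 35, 28).
The pattern: 2nd Tuesday of the month.
July 2003 — 2nd Tuesday is 2003-07-08.
2nd Tuesday of August 2003: 2003-08-12.
September 2003 — 2nd Tuesday is 2003-09-09.
2nd Tuesday of October 2003: 2003-10-14.
November 2003 — 2nd Tuesday is 2003-11-11.

2003-11-11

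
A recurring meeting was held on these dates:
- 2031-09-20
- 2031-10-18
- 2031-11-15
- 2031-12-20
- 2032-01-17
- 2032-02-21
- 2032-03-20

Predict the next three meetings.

2032-04-17, 2032-05-15, 2032-06-19

All dates are Saturdays, 28, 28, 35, 28, 35, 28 days apart.
Specifically, the 3rd Saturday of each month.
3rd Saturday of April 2032: 2032-04-17.
May 2032 — 3rd Saturday is 2032-05-15.
3rd Saturday of June 2032: 2032-06-19.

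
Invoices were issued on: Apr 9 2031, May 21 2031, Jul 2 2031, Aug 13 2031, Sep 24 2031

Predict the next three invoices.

Nov 5 2031, Dec 17 2031, Jan 28 2032

The spacing is 42, 42, 42, 42 days — always 42 days.
Sep 24 2031 + 42 days = Nov 5 2031.
Nov 5 2031 + 42 days = Dec 17 2031.
Dec 17 2031 + 42 days = Jan 28 2032.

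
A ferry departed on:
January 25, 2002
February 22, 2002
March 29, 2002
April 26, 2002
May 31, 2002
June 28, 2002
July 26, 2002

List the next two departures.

Every date is a Friday; gaps 28, 35, 28, 35, 28, 28 days.
Each is the last Friday of its month (at least one falls on the 29th or later, ruling out '4th Friday').
August 2002 ends with Friday August 30, 2002.
September 2002 ends with Friday September 27, 2002.

August 30, 2002; September 27, 2002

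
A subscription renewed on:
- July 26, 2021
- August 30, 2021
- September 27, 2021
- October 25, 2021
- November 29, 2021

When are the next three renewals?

December 27, 2021; January 31, 2022; February 28, 2022

All Mondays; the gaps (35, 28, 28, 35) vary with month length.
This is the last Monday of each month.
December 2021 ends with Monday December 27, 2021.
January 2022 ends with Monday January 31, 2022.
Last Monday of February 2022: February 28, 2022.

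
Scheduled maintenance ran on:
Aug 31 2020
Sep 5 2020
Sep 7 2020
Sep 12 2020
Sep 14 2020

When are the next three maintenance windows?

Sep 19 2020, Sep 21 2020, Sep 26 2020

Every event lands on a Monday or Saturday (gaps cycle 5, 2, 5, 2).
So the schedule is: every Monday and Saturday.
The following Saturday is Sep 19 2020.
The following Monday is Sep 21 2020.
Next Saturday: Sep 26 2020.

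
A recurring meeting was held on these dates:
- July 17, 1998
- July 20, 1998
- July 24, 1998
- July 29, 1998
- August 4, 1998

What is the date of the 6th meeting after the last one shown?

September 30, 1998

The spacing grows by 1 each time: 3, 4, 5, 6 days.
Next gap: 7 days. August 4, 1998 + 7 days = August 11, 1998.
Next gap: 8 days. August 11, 1998 + 8 days = August 19, 1998.
Next gap: 9 days. August 19, 1998 + 9 days = August 28, 1998.
Next gap: 10 days. August 28, 1998 + 10 days = September 7, 1998.
Next gap: 11 days. September 7, 1998 + 11 days = September 18, 1998.
Next gap: 12 days. September 18, 1998 + 12 days = September 30, 1998.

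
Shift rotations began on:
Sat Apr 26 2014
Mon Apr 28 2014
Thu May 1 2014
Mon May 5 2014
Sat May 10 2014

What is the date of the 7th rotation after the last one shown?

Intervals are 2, 3, 4, 5 days — an arithmetic progression with common difference 1.
Next gap: 6 days. Sat May 10 2014 + 6 days = Fri May 16 2014.
Next gap: 7 days. Fri May 16 2014 + 7 days = Fri May 23 2014.
Next gap: 8 days. Fri May 23 2014 + 8 days = Sat May 31 2014.
Next gap: 9 days. Sat May 31 2014 + 9 days = Mon Jun 9 2014.
Next gap: 10 days. Mon Jun 9 2014 + 10 days = Thu Jun 19 2014.
Next gap: 11 days. Thu Jun 19 2014 + 11 days = Mon Jun 30 2014.
Next gap: 12 days. Mon Jun 30 2014 + 12 days = Sat Jul 12 2014.

Sat Jul 12 2014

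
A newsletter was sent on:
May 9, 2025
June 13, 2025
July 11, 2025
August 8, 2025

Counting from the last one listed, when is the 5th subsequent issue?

January 9, 2026

All dates are Fridays, 35, 28, 28 days apart.
Specifically, the 2nd Friday of each month.
September 2025 — 2nd Friday is September 12, 2025.
2nd Friday of October 2025: October 10, 2025.
November 2025 — 2nd Friday is November 14, 2025.
2nd Friday of December 2025: December 12, 2025.
2nd Friday of January 2026: January 9, 2026.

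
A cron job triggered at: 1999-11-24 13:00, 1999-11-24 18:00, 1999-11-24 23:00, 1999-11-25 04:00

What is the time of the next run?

Gaps: 5, 5, 5 hours — each event is 5 hours after the previous one.
1999-11-25 04:00 + 5 h = 1999-11-25 09:00.

1999-11-25 09:00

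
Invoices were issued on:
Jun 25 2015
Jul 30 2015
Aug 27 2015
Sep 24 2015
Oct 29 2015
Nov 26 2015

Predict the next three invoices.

Dec 31 2015, Jan 28 2016, Feb 25 2016

All Thursdays; the gaps (35, 28, 28, 35, 28) vary with month length.
This is the last Thursday of each month.
December 2015 ends with Thursday Dec 31 2015.
January 2016 ends with Thursday Jan 28 2016.
February 2016 ends with Thursday Feb 25 2016.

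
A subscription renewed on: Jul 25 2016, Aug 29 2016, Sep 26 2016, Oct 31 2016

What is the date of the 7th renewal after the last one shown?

May 29 2017

These are Mondays with 35, 28, 35-day gaps.
Each is the final Monday of its month — Aug 29 2016 is past the 28th, so '4th Monday' doesn't fit.
Last Monday of November 2016: Nov 28 2016.
Last Monday of December 2016: Dec 26 2016.
Last Monday of January 2017: Jan 30 2017.
Last Monday of February 2017: Feb 27 2017.
Last Monday of March 2017: Mar 27 2017.
Last Monday of April 2017: Apr 24 2017.
May 2017 ends with Monday May 29 2017.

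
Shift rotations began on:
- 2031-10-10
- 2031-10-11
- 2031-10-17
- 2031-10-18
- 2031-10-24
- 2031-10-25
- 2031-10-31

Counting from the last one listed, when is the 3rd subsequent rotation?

2031-11-08

The gap pattern 1, 6, 1, 6, 1, 6 repeats every 2 events.
These are the Fridays and Saturdays of each week.
Next Saturday: 2031-11-01.
The following Friday is 2031-11-07.
The following Saturday is 2031-11-08.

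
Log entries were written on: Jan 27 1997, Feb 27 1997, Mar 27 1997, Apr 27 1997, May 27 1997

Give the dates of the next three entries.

Jun 27 1997, Jul 27 1997, Aug 27 1997

The day-of-month is always 27 (31, 28, 31, 30 days between events).
So this recurs on the 27th of each month.
June 1997: Jun 27 1997.
July 1997: Jul 27 1997.
August 1997: Aug 27 1997.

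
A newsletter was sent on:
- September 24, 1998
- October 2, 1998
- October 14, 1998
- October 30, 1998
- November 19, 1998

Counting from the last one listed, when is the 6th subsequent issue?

The spacing grows by 4 each time: 8, 12, 16, 20 days.
Next gap: 24 days. November 19, 1998 + 24 days = December 13, 1998.
Next gap: 28 days. December 13, 1998 + 28 days = January 10, 1999.
Next gap: 32 days. January 10, 1999 + 32 days = February 11, 1999.
Next gap: 36 days. February 11, 1999 + 36 days = March 19, 1999.
Next gap: 40 days. March 19, 1999 + 40 days = April 28, 1999.
Next gap: 44 days. April 28, 1999 + 44 days = June 11, 1999.

June 11, 1999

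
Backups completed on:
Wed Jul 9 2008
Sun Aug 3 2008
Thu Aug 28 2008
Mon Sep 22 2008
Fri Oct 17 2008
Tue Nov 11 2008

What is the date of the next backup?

Sat Dec 6 2008

Every event comes 25 days after the last (25, 25, 25, 25, 25).
Tue Nov 11 2008 + 25 days = Sat Dec 6 2008.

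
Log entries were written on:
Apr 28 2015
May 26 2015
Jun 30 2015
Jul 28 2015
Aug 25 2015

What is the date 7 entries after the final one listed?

These are Tuesdays with 28, 35, 28, 28-day gaps.
Each is the final Tuesday of its month — Jun 30 2015 is past the 28th, so '4th Tuesday' doesn't fit.
September 2015 ends with Tuesday Sep 29 2015.
Last Tuesday of October 2015: Oct 27 2015.
November 2015 ends with Tuesday Nov 24 2015.
December 2015 ends with Tuesday Dec 29 2015.
Last Tuesday of January 2016: Jan 26 2016.
Last Tuesday of February 2016: Feb 23 2016.
March 2016 ends with Tuesday Mar 29 2016.

Mar 29 2016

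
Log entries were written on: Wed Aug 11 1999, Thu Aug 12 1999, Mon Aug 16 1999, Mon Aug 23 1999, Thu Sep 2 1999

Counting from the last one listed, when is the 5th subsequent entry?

Intervals are 1, 4, 7, 10 days — an arithmetic progression with common difference 3.
Next gap: 13 days. Thu Sep 2 1999 + 13 days = Wed Sep 15 1999.
Next gap: 16 days. Wed Sep 15 1999 + 16 days = Fri Oct 1 1999.
Next gap: 19 days. Fri Oct 1 1999 + 19 days = Wed Oct 20 1999.
Next gap: 22 days. Wed Oct 20 1999 + 22 days = Thu Nov 11 1999.
Next gap: 25 days. Thu Nov 11 1999 + 25 days = Mon Dec 6 1999.

Mon Dec 6 1999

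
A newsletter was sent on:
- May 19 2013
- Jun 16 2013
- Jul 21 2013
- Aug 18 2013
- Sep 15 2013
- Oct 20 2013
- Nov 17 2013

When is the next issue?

All dates are Sundays, 28, 35, 28, 28, 35, 28 days apart.
Specifically, the 3rd Sunday of each month.
3rd Sunday of December 2013: Dec 15 2013.

Dec 15 2013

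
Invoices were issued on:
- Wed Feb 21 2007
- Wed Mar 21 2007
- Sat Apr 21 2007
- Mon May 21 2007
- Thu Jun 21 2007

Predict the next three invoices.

Each date is the 21st; the gaps (28, 31, 30, 31) track the month lengths.
The rule is the 21st of each month.
July 2007: Sat Jul 21 2007.
August 2007: Tue Aug 21 2007.
Next: September 2007 → Fri Sep 21 2007.

Sat Jul 21 2007, Tue Aug 21 2007, Fri Sep 21 2007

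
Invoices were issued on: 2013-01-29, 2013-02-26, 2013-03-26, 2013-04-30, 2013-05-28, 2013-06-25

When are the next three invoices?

2013-07-30, 2013-08-27, 2013-09-24

These are Tuesdays with 28, 28, 35, 28, 28-day gaps.
Each is the final Tuesday of its month — 2013-01-29 is past the 28th, so '4th Tuesday' doesn't fit.
July 2013 ends with Tuesday 2013-07-30.
August 2013 ends with Tuesday 2013-08-27.
September 2013 ends with Tuesday 2013-09-24.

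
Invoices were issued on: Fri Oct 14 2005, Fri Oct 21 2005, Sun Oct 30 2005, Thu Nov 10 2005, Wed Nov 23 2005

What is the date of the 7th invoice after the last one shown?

Intervals are 7, 9, 11, 13 days — an arithmetic progression with common difference 2.
Next gap: 15 days. Wed Nov 23 2005 + 15 days = Thu Dec 8 2005.
Next gap: 17 days. Thu Dec 8 2005 + 17 days = Sun Dec 25 2005.
Next gap: 19 days. Sun Dec 25 2005 + 19 days = Fri Jan 13 2006.
Next gap: 21 days. Fri Jan 13 2006 + 21 days = Fri Feb 3 2006.
Next gap: 23 days. Fri Feb 3 2006 + 23 days = Sun Feb 26 2006.
Next gap: 25 days. Sun Feb 26 2006 + 25 days = Thu Mar 23 2006.
Next gap: 27 days. Thu Mar 23 2006 + 27 days = Wed Apr 19 2006.

Wed Apr 19 2006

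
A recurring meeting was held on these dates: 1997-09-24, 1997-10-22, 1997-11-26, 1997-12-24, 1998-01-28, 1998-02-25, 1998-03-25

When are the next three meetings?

Gaps: 28, 35, 28, 35, 28, 28 days — a mix of 28 and 35. Every date is a Wednesday.
Each is the 4th Wednesday of its month.
4th Wednesday of April 1998: 1998-04-22.
May 1998 — 4th Wednesday is 1998-05-27.
4th Wednesday of June 1998: 1998-06-24.

1998-04-22, 1998-05-27, 1998-06-24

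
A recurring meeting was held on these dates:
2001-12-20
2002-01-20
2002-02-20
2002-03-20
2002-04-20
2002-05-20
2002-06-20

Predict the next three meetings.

2002-07-20, 2002-08-20, 2002-09-20

Gaps: 31, 31, 28, 31, 30, 31 days — not constant. Every event is on the 20th of the month.
Pattern: the 20th of each month.
July 2002: 2002-07-20.
Next: August 2002 → 2002-08-20.
September 2002: 2002-09-20.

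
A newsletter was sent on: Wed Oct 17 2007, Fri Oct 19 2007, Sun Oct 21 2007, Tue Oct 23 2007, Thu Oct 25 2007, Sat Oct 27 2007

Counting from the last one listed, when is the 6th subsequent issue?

Thu Nov 8 2007

Gaps between consecutive events: 2, 2, 2, 2, 2 days — a constant 2-day interval.
Sat Oct 27 2007 + 2 days = Mon Oct 29 2007.
Mon Oct 29 2007 + 2 days = Wed Oct 31 2007.
Wed Oct 31 2007 + 2 days = Fri Nov 2 2007.
Fri Nov 2 2007 + 2 days = Sun Nov 4 2007.
Sun Nov 4 2007 + 2 days = Tue Nov 6 2007.
Tue Nov 6 2007 + 2 days = Thu Nov 8 2007.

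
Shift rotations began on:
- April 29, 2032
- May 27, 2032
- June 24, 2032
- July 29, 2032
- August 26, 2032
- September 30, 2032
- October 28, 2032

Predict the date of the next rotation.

November 25, 2032

All Thursdays; the gaps (28, 28, 35, 28, 35, 28) vary with month length.
This is the last Thursday of each month.
Last Thursday of November 2032: November 25, 2032.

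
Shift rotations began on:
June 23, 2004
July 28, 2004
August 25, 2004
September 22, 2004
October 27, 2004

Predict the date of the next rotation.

Gaps: 35, 28, 28, 35 days — a mix of 28 and 35. Every date is a Wednesday.
Each is the 4th Wednesday of its month.
4th Wednesday of November 2004: November 24, 2004.

November 24, 2004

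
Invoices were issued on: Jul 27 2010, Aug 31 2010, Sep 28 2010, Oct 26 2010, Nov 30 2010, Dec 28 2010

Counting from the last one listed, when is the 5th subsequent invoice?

These are Tuesdays with 35, 28, 28, 35, 28-day gaps.
Each is the final Tuesday of its month — Aug 31 2010 is past the 28th, so '4th Tuesday' doesn't fit.
Last Tuesday of January 2011: Jan 25 2011.
Last Tuesday of February 2011: Feb 22 2011.
March 2011 ends with Tuesday Mar 29 2011.
Last Tuesday of April 2011: Apr 26 2011.
May 2011 ends with Tuesday May 31 2011.

May 31 2011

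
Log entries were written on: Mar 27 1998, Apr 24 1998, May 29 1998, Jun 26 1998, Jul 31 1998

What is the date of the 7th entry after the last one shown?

Feb 26 1999

Every date is a Friday; gaps 28, 35, 28, 35 days.
Each is the last Friday of its month (at least one falls on the 29th or later, ruling out '4th Friday').
Last Friday of August 1998: Aug 28 1998.
Last Friday of September 1998: Sep 25 1998.
October 1998 ends with Friday Oct 30 1998.
November 1998 ends with Friday Nov 27 1998.
December 1998 ends with Friday Dec 25 1998.
January 1999 ends with Friday Jan 29 1999.
February 1999 ends with Friday Feb 26 1999.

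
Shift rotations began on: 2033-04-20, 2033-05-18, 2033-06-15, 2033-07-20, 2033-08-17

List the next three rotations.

All dates are Wednesdays, 28, 28, 35, 28 days apart.
Specifically, the 3rd Wednesday of each month.
3rd Wednesday of September 2033: 2033-09-21.
3rd Wednesday of October 2033: 2033-10-19.
3rd Wednesday of November 2033: 2033-11-16.

2033-09-21, 2033-10-19, 2033-11-16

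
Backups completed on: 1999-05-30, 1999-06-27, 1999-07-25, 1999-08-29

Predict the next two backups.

Every date is a Sunday; gaps 28, 28, 35 days.
Each is the last Sunday of its month (at least one falls on the 29th or later, ruling out '4th Sunday').
September 1999 ends with Sunday 1999-09-26.
October 1999 ends with Sunday 1999-10-31.

1999-09-26, 1999-10-31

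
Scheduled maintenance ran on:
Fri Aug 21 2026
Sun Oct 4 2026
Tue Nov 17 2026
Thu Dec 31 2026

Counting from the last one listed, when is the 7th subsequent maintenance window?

Gaps between consecutive events: 44, 44, 44 days — a constant 44-day interval.
Thu Dec 31 2026 + 44 days = Sat Feb 13 2027.
Sat Feb 13 2027 + 44 days = Mon Mar 29 2027.
Mon Mar 29 2027 + 44 days = Wed May 12 2027.
Wed May 12 2027 + 44 days = Fri Jun 25 2027.
Fri Jun 25 2027 + 44 days = Sun Aug 8 2027.
Sun Aug 8 2027 + 44 days = Tue Sep 21 2027.
Tue Sep 21 2027 + 44 days = Thu Nov 4 2027.

Thu Nov 4 2027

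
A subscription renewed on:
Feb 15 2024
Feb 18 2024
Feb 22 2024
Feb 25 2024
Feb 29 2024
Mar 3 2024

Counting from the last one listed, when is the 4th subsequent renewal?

Every event lands on a Thursday or Sunday (gaps cycle 3, 4, 3, 4, 3).
So the schedule is: every Thursday and Sunday.
Next Thursday: Mar 7 2024.
The following Sunday is Mar 10 2024.
Next Thursday: Mar 14 2024.
The following Sunday is Mar 17 2024.

Mar 17 2024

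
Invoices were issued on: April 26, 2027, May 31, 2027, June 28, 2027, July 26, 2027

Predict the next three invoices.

August 30, 2027; September 27, 2027; October 25, 2027

These are Mondays with 35, 28, 28-day gaps.
Each is the final Monday of its month — May 31, 2027 is past the 28th, so '4th Monday' doesn't fit.
Last Monday of August 2027: August 30, 2027.
Last Monday of September 2027: September 27, 2027.
Last Monday of October 2027: October 25, 2027.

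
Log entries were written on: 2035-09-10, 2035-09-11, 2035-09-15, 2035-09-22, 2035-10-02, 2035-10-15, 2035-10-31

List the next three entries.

Gaps: 1, 4, 7, 10, 13, 16 days — each gap is 3 larger than the previous one.
Next gap: 19 days. 2035-10-31 + 19 days = 2035-11-19.
Next gap: 22 days. 2035-11-19 + 22 days = 2035-12-11.
Next gap: 25 days. 2035-12-11 + 25 days = 2036-01-05.

2035-11-19, 2035-12-11, 2036-01-05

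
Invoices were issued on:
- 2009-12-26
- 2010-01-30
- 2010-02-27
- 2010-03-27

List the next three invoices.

Every date is a Saturday; gaps 35, 28, 28 days.
Each is the last Saturday of its month (at least one falls on the 29th or later, ruling out '4th Saturday').
April 2010 ends with Saturday 2010-04-24.
Last Saturday of May 2010: 2010-05-29.
June 2010 ends with Saturday 2010-06-26.

2010-04-24, 2010-05-29, 2010-06-26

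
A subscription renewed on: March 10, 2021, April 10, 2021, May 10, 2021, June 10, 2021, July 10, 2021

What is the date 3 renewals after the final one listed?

The day-of-month is always 10 (31, 30, 31, 30 days between events).
So this recurs on the 10th of each month.
August 2021: August 10, 2021.
September 2021: September 10, 2021.
Next: October 2021 → October 10, 2021.

October 10, 2021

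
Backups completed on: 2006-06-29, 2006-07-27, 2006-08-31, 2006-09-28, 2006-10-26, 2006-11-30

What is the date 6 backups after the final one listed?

These are Thursdays with 28, 35, 28, 28, 35-day gaps.
Each is the final Thursday of its month — 2006-06-29 is past the 28th, so '4th Thursday' doesn't fit.
Last Thursday of December 2006: 2006-12-28.
Last Thursday of January 2007: 2007-01-25.
February 2007 ends with Thursday 2007-02-22.
March 2007 ends with Thursday 2007-03-29.
April 2007 ends with Thursday 2007-04-26.
May 2007 ends with Thursday 2007-05-31.

2007-05-31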